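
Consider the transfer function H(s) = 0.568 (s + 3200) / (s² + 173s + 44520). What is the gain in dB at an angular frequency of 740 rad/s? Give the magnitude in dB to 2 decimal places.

-48.89 dB

|j740 + 3200| = √(740² + 3200²) = 3284
|(j740)² + 173(j740) + 44520| = |-5.0308e+05 + j1.2802e+05| = 5.191e+05
|H(j740)| = 0.568 × 3284 / 5.191e+05 = 0.0035938
20 log₁₀(0.0035938) = -48.889 dB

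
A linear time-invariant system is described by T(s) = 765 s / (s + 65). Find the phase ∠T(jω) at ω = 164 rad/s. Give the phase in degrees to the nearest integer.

22°

∠(j164) = 90.00°
∠(j164 + 65) = arctan(164/65) = 68.38°
∠T(j164) = 90.00° − 68.38° = 21.62°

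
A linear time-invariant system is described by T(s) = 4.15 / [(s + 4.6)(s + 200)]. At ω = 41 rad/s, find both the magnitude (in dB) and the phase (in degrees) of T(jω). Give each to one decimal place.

|T| = -66.1 dB, ∠T = -95.2°

|j41 + 4.6| = √(41² + 4.6²) = 41.26
|j41 + 200| = √(41² + 200²) = 204.2
|T(j41)| = 4.15 / (41.26 × 204.2) = 0.0004927
20 log₁₀(0.0004927) = -66.15 dB
∠(j41 + 4.6) = arctan(41/4.6) = 83.60°
∠(j41 + 200) = arctan(41/200) = 11.59°
∠T(j41) = − (83.60° + 11.59°) = -95.18°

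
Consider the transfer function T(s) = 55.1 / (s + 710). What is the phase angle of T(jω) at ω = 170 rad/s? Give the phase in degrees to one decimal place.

-13.5°

∠(j170 + 710) = arctan(170/710) = 13.47°
∠T(j170) = −13.47° = -13.47°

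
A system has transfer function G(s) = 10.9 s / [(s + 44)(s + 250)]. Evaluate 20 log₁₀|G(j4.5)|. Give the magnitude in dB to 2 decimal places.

-47.06 dB

|j4.5| = 4.5
|j4.5 + 44| = √(4.5² + 44²) = 44.23
|j4.5 + 250| = √(4.5² + 250²) = 250
|G(j4.5)| = 10.9 × 4.5 / (44.23 × 250) = 0.0044352
20 log₁₀(0.0044352) = -47.062 dB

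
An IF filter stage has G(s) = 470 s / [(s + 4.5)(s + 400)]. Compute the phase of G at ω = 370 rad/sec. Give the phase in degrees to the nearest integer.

-42°

∠(j370) = 90.00°
∠(j370 + 4.5) = arctan(370/4.5) = 89.30°
∠(j370 + 400) = arctan(370/400) = 42.77°
∠G(j370) = 90.00° − (89.30° + 42.77°) = -42.07°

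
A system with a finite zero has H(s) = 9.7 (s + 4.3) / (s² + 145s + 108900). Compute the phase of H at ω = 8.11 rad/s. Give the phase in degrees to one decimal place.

∠(j8.11 + 4.3) = arctan(8.11/4.3) = 62.07°
∠[(j8.11)² + 145(j8.11) + 108900] = ∠[1.0883e+05 + j1175.9] = 0.62°
∠H(j8.11) = 62.07° − 0.62° = 61.45°

61.4 deg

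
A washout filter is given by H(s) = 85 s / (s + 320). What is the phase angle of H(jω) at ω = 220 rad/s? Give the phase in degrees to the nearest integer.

55 deg

∠(j220) = 90.00°
∠(j220 + 320) = arctan(220/320) = 34.51°
∠H(j220) = 90.00° − 34.51° = 55.49°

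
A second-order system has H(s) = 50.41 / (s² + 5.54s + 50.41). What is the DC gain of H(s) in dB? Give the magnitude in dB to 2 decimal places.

H(0) = 50.41 / 50.41 = 1
20 log₁₀(1) = 0.000 dB

0.00 dB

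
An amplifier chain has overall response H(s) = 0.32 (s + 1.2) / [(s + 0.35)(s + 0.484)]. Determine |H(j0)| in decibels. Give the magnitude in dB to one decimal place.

H(0) = 0.32 × 1.2 / (0.35 × 0.484) = 2.2668
20 log₁₀(2.2668) = 7.11 dB

7.1 dB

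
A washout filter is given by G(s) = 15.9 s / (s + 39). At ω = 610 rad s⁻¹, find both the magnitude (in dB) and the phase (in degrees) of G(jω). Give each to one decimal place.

|j610| = 610
|j610 + 39| = √(610² + 39²) = 611.2
|G(j610)| = 15.9 × 610 / 611.2 = 15.868
20 log₁₀(15.868) = 24.01 dB
∠(j610) = 90.00°
∠(j610 + 39) = arctan(610/39) = 86.34°
∠G(j610) = 90.00° − 86.34° = 3.66°

|G| = 24.0 dB, ∠G = 3.7 deg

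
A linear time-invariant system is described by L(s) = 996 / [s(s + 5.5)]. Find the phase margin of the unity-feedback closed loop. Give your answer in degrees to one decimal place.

10.0°

Gain crossover: |L(jω)| = 1 at ω ≈ 31.3 rad/s.
∠L(j31.3) = −90° − arctan(31.3/5.5) ≈ -170.04°
PM = 180° + (-170.04°) = 9.96°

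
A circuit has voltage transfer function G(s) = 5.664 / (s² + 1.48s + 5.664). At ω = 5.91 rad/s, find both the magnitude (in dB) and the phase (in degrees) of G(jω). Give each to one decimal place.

|G| = -14.6 dB, ∠G = -163.4°

|(j5.91)² + 1.48(j5.91) + 5.664| = |-29.264 + j8.7468| = 30.54
|G(j5.91)| = 5.664 / 30.54 = 0.18544
20 log₁₀(0.18544) = -14.64 dB
∠[(j5.91)² + 1.48(j5.91) + 5.664] = ∠[-29.264 + j8.7468] = 163.36°
∠G(j5.91) = −163.36° = -163.36°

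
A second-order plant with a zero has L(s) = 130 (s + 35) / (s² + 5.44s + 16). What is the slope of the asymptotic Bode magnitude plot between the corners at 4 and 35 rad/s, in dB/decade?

In this band the factors already past their corner are: complex pole pair at ωₙ ≈ 4; net slope = -40 dB/decade.

-40 dB/decade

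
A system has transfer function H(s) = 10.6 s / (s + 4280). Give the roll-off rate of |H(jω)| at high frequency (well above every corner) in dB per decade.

0 dB/decade

With 1 zero and 1 pole, the high-frequency asymptotic slope is 20 × (1 − 1) = 0 dB/decade.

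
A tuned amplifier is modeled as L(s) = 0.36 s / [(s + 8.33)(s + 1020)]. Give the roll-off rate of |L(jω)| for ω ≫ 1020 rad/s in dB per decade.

With 1 zero and 2 poles, the high-frequency asymptotic slope is 20 × (1 − 2) = -20 dB/decade.

-20 dB/decade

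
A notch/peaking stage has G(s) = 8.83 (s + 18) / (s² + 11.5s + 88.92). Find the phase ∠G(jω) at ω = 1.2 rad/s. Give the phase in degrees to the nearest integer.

-5 deg

∠(j1.2 + 18) = arctan(1.2/18) = 3.81°
∠[(j1.2)² + 11.5(j1.2) + 88.92] = ∠[87.48 + j13.8] = 8.96°
∠G(j1.2) = 3.81° − 8.96° = -5.15°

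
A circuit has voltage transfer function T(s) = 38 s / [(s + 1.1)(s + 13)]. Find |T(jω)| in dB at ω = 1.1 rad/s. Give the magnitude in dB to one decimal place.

6.3 dB

|j1.1| = 1.1
|j1.1 + 1.1| = √(1.1² + 1.1²) = 1.556
|j1.1 + 13| = √(1.1² + 13²) = 13.05
|T(j1.1)| = 38 × 1.1 / (1.556 × 13.05) = 2.0596
20 log₁₀(2.0596) = 6.28 dB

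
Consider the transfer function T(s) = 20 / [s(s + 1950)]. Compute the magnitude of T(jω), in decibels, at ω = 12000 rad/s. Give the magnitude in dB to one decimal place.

-137.3 dB

|j12000 + 1950| = √(12000² + 1950²) = 1.216e+04
|j12000| = 1.2e+04
|T(j12000)| = 20 / (1.216e+04 × 1.2e+04) = 1.3709e-07
20 log₁₀(1.3709e-07) = -137.26 dB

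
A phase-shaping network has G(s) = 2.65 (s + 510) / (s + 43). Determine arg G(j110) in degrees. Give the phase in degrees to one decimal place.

-56.5°

∠(j110 + 510) = arctan(110/510) = 12.17°
∠(j110 + 43) = arctan(110/43) = 68.65°
∠G(j110) = 12.17° − 68.65° = -56.48°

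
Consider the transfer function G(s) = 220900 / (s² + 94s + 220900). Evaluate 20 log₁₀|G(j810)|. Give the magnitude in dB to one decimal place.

|(j810)² + 94(j810) + 220900| = |-4.352e+05 + j76140| = 4.418e+05
|G(j810)| = 220900 / 4.418e+05 = 0.49999
20 log₁₀(0.49999) = -6.02 dB

-6.0 dB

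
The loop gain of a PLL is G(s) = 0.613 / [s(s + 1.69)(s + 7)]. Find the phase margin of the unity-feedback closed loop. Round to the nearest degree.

Gain crossover: |G(jω)| = 1 at ω ≈ 0.0518 rad/sec.
∠G(j0.0518) = −90° − arctan(0.0518/1.69) − arctan(0.0518/7) ≈ -92.18°
PM = 180° + (-92.18°) = 87.82°

88°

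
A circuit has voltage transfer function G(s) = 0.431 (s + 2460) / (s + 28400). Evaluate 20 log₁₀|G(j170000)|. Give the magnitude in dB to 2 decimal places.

-7.43 dB

|j170000 + 2460| = √(170000² + 2460²) = 1.7e+05
|j170000 + 28400| = √(170000² + 28400²) = 1.724e+05
|G(j170000)| = 0.431 × 1.7e+05 / 1.724e+05 = 0.42515
20 log₁₀(0.42515) = -7.429 dB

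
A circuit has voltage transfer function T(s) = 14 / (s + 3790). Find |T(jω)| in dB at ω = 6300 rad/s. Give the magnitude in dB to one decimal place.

-54.4 dB

|j6300 + 3790| = √(6300² + 3790²) = 7352
|T(j6300)| = 14 / 7352 = 0.0019042
20 log₁₀(0.0019042) = -54.41 dB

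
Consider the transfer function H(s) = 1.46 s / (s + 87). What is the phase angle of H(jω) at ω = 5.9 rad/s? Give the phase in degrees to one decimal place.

86.1 deg

∠(j5.9) = 90.00°
∠(j5.9 + 87) = arctan(5.9/87) = 3.88°
∠H(j5.9) = 90.00° − 3.88° = 86.12°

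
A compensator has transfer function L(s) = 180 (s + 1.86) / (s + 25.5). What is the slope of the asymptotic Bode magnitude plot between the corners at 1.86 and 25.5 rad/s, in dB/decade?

In this band the factors already past their corner are: zero at 1.86; net slope = 20 dB/decade.

20 dB/decade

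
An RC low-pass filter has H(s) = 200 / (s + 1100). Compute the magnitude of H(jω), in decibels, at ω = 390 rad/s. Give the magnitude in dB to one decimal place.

|j390 + 1100| = √(390² + 1100²) = 1167
|H(j390)| = 200 / 1167 = 0.17137
20 log₁₀(0.17137) = -15.32 dB

-15.3 dB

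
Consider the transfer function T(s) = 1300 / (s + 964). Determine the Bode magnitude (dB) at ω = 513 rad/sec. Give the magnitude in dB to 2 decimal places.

1.51 dB

|j513 + 964| = √(513² + 964²) = 1092
|T(j513)| = 1300 / 1092 = 1.1905
20 log₁₀(1.1905) = 1.514 dB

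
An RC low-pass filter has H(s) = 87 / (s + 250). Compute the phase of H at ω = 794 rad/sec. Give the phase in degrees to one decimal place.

∠(j794 + 250) = arctan(794/250) = 72.52°
∠H(j794) = −72.52° = -72.52°

-72.5°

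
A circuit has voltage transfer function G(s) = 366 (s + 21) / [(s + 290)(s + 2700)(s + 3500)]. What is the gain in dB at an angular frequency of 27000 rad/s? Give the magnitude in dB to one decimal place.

|j27000 + 21| = √(27000² + 21²) = 2.7e+04
|j27000 + 290| = √(27000² + 290²) = 2.7e+04
|j27000 + 2700| = √(27000² + 2700²) = 2.713e+04
|j27000 + 3500| = √(27000² + 3500²) = 2.723e+04
|G(j27000)| = 366 × 2.7e+04 / (2.7e+04 × 2.713e+04 × 2.723e+04) = 4.9539e-07
20 log₁₀(4.9539e-07) = -126.10 dB

-126.1 dB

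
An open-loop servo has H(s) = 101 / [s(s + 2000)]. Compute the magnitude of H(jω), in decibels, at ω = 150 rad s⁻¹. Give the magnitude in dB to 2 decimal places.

|j150 + 2000| = √(150² + 2000²) = 2006
|j150| = 150
|H(j150)| = 101 / (2006 × 150) = 0.00033572
20 log₁₀(0.00033572) = -69.480 dB

-69.48 dB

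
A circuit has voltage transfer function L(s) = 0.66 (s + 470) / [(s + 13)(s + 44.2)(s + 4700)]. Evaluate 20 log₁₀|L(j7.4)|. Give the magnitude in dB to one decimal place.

|j7.4 + 470| = √(7.4² + 470²) = 470.1
|j7.4 + 13| = √(7.4² + 13²) = 14.96
|j7.4 + 44.2| = √(7.4² + 44.2²) = 44.82
|j7.4 + 4700| = √(7.4² + 4700²) = 4700
|L(j7.4)| = 0.66 × 470.1 / (14.96 × 44.82 × 4700) = 9.8465e-05
20 log₁₀(9.8465e-05) = -80.13 dB

-80.1 dB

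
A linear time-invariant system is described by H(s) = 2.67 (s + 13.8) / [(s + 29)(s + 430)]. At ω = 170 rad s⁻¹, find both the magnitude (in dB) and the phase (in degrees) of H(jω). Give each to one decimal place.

|H| = -44.9 dB, ∠H = -16.5°

|j170 + 13.8| = √(170² + 13.8²) = 170.6
|j170 + 29| = √(170² + 29²) = 172.5
|j170 + 430| = √(170² + 430²) = 462.4
|H(j170)| = 2.67 × 170.6 / (172.5 × 462.4) = 0.0057109
20 log₁₀(0.0057109) = -44.87 dB
∠(j170 + 13.8) = arctan(170/13.8) = 85.36°
∠(j170 + 29) = arctan(170/29) = 80.32°
∠(j170 + 430) = arctan(170/430) = 21.57°
∠H(j170) = 85.36° − (80.32° + 21.57°) = -16.53°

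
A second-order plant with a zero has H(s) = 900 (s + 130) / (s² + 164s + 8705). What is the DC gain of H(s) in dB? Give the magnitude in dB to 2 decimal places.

22.57 dB

H(0) = 900 × 130 / 8705 = 13.441
20 log₁₀(13.441) = 22.568 dB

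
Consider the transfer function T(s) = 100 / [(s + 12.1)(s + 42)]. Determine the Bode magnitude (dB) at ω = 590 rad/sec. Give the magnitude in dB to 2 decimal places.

|j590 + 12.1| = √(590² + 12.1²) = 590.1
|j590 + 42| = √(590² + 42²) = 591.5
|T(j590)| = 100 / (590.1 × 591.5) = 0.00028649
20 log₁₀(0.00028649) = -70.858 dB

-70.86 dB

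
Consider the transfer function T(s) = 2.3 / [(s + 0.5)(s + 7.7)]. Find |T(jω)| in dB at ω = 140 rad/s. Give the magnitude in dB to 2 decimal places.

-78.62 dB

|j140 + 0.5| = √(140² + 0.5²) = 140
|j140 + 7.7| = √(140² + 7.7²) = 140.2
|T(j140)| = 2.3 / (140 × 140.2) = 0.00011717
20 log₁₀(0.00011717) = -78.624 dB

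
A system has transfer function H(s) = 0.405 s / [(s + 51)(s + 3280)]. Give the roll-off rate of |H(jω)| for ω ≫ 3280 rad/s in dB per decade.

With 1 zero and 2 poles, the high-frequency asymptotic slope is 20 × (1 − 2) = -20 dB/decade.

-20 dB/decade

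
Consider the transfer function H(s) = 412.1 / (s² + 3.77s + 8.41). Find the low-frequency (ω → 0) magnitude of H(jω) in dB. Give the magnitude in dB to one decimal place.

33.8 dB

H(0) = 412.1 / 8.41 = 49.001
20 log₁₀(49.001) = 33.80 dB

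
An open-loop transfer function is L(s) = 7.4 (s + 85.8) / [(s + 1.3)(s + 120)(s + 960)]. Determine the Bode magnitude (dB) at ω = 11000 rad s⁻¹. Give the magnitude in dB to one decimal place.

|j11000 + 85.8| = √(11000² + 85.8²) = 1.1e+04
|j11000 + 1.3| = √(11000² + 1.3²) = 1.1e+04
|j11000 + 120| = √(11000² + 120²) = 1.1e+04
|j11000 + 960| = √(11000² + 960²) = 1.104e+04
|L(j11000)| = 7.4 × 1.1e+04 / (1.1e+04 × 1.1e+04 × 1.104e+04) = 6.0924e-08
20 log₁₀(6.0924e-08) = -144.30 dB

-144.3 dB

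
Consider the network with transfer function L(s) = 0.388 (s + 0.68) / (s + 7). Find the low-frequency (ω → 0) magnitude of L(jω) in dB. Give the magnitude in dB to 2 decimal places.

-28.48 dB

L(0) = 0.388 × 0.68 / 7 = 0.037691
20 log₁₀(0.037691) = -28.475 dB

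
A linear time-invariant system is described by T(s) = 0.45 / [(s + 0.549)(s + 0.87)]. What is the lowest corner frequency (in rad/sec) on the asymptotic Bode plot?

Break frequencies occur at each pole and zero magnitude: 0.549 rad/sec, 0.87 rad/sec.
The lowest is 0.549 rad/sec.

0.549 rad/sec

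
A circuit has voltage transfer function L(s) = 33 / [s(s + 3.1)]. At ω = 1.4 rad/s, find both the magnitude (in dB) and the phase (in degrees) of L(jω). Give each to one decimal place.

|L| = 16.8 dB, ∠L = -114.3 deg

|j1.4 + 3.1| = √(1.4² + 3.1²) = 3.401
|j1.4| = 1.4
|L(j1.4)| = 33 / (3.401 × 1.4) = 6.9298
20 log₁₀(6.9298) = 16.81 dB
∠(j1.4 + 3.1) = arctan(1.4/3.1) = 24.30°
∠(j1.4) = 90.00°
∠L(j1.4) = − (24.30° + 90.00°) = -114.30°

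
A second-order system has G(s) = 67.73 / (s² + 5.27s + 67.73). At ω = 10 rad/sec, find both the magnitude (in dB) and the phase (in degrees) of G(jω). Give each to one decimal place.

|(j10)² + 5.27(j10) + 67.73| = |-32.27 + j52.7| = 61.8
|G(j10)| = 67.73 / 61.8 = 1.096
20 log₁₀(1.096) = 0.80 dB
∠[(j10)² + 5.27(j10) + 67.73] = ∠[-32.27 + j52.7] = 121.48°
∠G(j10) = −121.48° = -121.48°

|G| = 0.8 dB, ∠G = -121.5°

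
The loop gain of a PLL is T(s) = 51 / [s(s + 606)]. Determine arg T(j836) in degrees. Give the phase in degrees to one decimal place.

-144.1 deg

∠(j836 + 606) = arctan(836/606) = 54.06°
∠(j836) = 90.00°
∠T(j836) = − (54.06° + 90.00°) = -144.06°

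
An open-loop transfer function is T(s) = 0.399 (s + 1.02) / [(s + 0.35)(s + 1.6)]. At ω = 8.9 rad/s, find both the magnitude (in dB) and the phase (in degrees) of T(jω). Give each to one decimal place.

|j8.9 + 1.02| = √(8.9² + 1.02²) = 8.958
|j8.9 + 0.35| = √(8.9² + 0.35²) = 8.907
|j8.9 + 1.6| = √(8.9² + 1.6²) = 9.043
|T(j8.9)| = 0.399 × 8.958 / (8.907 × 9.043) = 0.044379
20 log₁₀(0.044379) = -27.06 dB
∠(j8.9 + 1.02) = arctan(8.9/1.02) = 83.46°
∠(j8.9 + 0.35) = arctan(8.9/0.35) = 87.75°
∠(j8.9 + 1.6) = arctan(8.9/1.6) = 79.81°
∠T(j8.9) = 83.46° − (87.75° + 79.81°) = -84.09°

|T| = -27.1 dB, ∠T = -84.1°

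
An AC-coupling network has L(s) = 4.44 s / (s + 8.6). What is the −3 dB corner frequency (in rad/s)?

8.6 rad/s

For a single-pole high-pass, the −3 dB point is at the pole: ω = 8.6 rad/s.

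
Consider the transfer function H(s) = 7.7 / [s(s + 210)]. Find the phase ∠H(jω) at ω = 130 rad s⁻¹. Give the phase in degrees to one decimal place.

∠(j130 + 210) = arctan(130/210) = 31.76°
∠(j130) = 90.00°
∠H(j130) = − (31.76° + 90.00°) = -121.76°

-121.8°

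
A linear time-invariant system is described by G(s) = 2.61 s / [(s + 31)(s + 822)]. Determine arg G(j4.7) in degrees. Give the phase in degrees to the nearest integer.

81 deg

∠(j4.7) = 90.00°
∠(j4.7 + 31) = arctan(4.7/31) = 8.62°
∠(j4.7 + 822) = arctan(4.7/822) = 0.33°
∠G(j4.7) = 90.00° − (8.62° + 0.33°) = 81.05°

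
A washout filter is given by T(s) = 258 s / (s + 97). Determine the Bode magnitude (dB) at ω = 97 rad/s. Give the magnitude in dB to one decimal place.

45.2 dB

|j97| = 97
|j97 + 97| = √(97² + 97²) = 137.2
|T(j97)| = 258 × 97 / 137.2 = 182.43
20 log₁₀(182.43) = 45.22 dB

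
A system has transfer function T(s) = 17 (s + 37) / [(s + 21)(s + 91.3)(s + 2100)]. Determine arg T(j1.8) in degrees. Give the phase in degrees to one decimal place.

∠(j1.8 + 37) = arctan(1.8/37) = 2.79°
∠(j1.8 + 21) = arctan(1.8/21) = 4.90°
∠(j1.8 + 91.3) = arctan(1.8/91.3) = 1.13°
∠(j1.8 + 2100) = arctan(1.8/2100) = 0.05°
∠T(j1.8) = 2.79° − (4.90° + 1.13° + 0.05°) = -3.29°

-3.3°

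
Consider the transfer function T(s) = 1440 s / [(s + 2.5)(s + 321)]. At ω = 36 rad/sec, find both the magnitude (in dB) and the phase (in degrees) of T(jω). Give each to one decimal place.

|j36| = 36
|j36 + 2.5| = √(36² + 2.5²) = 36.09
|j36 + 321| = √(36² + 321²) = 323
|T(j36)| = 1440 × 36 / (36.09 × 323) = 4.4473
20 log₁₀(4.4473) = 12.96 dB
∠(j36) = 90.00°
∠(j36 + 2.5) = arctan(36/2.5) = 86.03°
∠(j36 + 321) = arctan(36/321) = 6.40°
∠T(j36) = 90.00° − (86.03° + 6.40°) = -2.43°

|T| = 13.0 dB, ∠T = -2.4 deg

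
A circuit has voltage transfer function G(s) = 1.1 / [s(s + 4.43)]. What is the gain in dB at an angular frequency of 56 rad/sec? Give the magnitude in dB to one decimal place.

|j56 + 4.43| = √(56² + 4.43²) = 56.17
|j56| = 56
|G(j56)| = 1.1 / (56.17 × 56) = 0.00034967
20 log₁₀(0.00034967) = -69.13 dB

-69.1 dB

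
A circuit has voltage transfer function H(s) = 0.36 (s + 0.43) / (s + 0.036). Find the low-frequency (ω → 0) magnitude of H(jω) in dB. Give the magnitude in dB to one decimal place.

12.7 dB

H(0) = 0.36 × 0.43 / 0.036 = 4.3
20 log₁₀(4.3) = 12.67 dB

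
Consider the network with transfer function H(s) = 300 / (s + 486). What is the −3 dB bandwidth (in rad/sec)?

486 rad/sec

For a single-pole low-pass, the −3 dB point is at the pole: ω = 486 rad/sec.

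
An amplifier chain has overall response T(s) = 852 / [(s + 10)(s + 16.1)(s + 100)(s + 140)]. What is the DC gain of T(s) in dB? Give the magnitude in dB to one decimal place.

T(0) = 852 / (10 × 16.1 × 100 × 140) = 0.00037799
20 log₁₀(0.00037799) = -68.45 dB

-68.5 dB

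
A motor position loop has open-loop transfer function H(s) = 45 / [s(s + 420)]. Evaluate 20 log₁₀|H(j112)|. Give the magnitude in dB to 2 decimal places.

|j112 + 420| = √(112² + 420²) = 434.7
|j112| = 112
|H(j112)| = 45 / (434.7 × 112) = 0.00092433
20 log₁₀(0.00092433) = -60.683 dB

-60.68 dB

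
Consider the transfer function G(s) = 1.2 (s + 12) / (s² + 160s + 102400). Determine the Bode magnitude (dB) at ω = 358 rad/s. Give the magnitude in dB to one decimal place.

-43.3 dB

|j358 + 12| = √(358² + 12²) = 358.2
|(j358)² + 160(j358) + 102400| = |-25764 + j57280| = 6.281e+04
|G(j358)| = 1.2 × 358.2 / 6.281e+04 = 0.0068438
20 log₁₀(0.0068438) = -43.29 dB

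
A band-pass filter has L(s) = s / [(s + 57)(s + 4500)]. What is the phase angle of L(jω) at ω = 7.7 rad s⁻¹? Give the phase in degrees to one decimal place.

∠(j7.7) = 90.00°
∠(j7.7 + 57) = arctan(7.7/57) = 7.69°
∠(j7.7 + 4500) = arctan(7.7/4500) = 0.10°
∠L(j7.7) = 90.00° − (7.69° + 0.10°) = 82.21°

82.2°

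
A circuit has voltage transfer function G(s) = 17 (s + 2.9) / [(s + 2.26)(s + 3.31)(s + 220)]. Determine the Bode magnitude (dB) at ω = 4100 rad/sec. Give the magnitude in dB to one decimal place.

-119.9 dB

|j4100 + 2.9| = √(4100² + 2.9²) = 4100
|j4100 + 2.26| = √(4100² + 2.26²) = 4100
|j4100 + 3.31| = √(4100² + 3.31²) = 4100
|j4100 + 220| = √(4100² + 220²) = 4106
|G(j4100)| = 17 × 4100 / (4100 × 4100 × 4106) = 1.0098e-06
20 log₁₀(1.0098e-06) = -119.91 dB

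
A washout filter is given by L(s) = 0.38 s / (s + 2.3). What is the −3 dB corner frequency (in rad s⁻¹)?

2.3 rad s⁻¹

For a single-pole high-pass, the −3 dB point is at the pole: ω = 2.3 rad s⁻¹.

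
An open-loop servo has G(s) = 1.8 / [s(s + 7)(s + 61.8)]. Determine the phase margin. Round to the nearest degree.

Gain crossover: |G(jω)| = 1 at ω ≈ 0.00416 rad s⁻¹.
∠G(j0.00416) = −90° − arctan(0.00416/7) − arctan(0.00416/61.8) ≈ -90.04°
PM = 180° + (-90.04°) = 89.96°

90 deg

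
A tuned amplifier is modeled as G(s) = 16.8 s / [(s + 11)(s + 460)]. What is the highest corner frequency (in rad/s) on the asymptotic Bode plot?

460 rad/s

Break frequencies occur at each pole and zero magnitude: 11 rad/s, 460 rad/s.
The highest is 460 rad/s.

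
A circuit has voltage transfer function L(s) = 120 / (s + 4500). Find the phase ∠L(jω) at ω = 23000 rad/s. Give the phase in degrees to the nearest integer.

-79°

∠(j23000 + 4500) = arctan(23000/4500) = 78.93°
∠L(j23000) = −78.93° = -78.93°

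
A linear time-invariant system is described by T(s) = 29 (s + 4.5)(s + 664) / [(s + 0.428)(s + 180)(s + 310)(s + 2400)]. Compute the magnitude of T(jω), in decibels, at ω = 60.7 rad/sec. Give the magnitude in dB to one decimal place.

|j60.7 + 4.5| = √(60.7² + 4.5²) = 60.87
|j60.7 + 664| = √(60.7² + 664²) = 666.8
|j60.7 + 0.428| = √(60.7² + 0.428²) = 60.7
|j60.7 + 180| = √(60.7² + 180²) = 190
|j60.7 + 310| = √(60.7² + 310²) = 315.9
|j60.7 + 2400| = √(60.7² + 2400²) = 2401
|T(j60.7)| = 29 × 60.87 × 666.8 / (60.7 × 190 × 315.9 × 2401) = 0.00013459
20 log₁₀(0.00013459) = -77.42 dB

-77.4 dB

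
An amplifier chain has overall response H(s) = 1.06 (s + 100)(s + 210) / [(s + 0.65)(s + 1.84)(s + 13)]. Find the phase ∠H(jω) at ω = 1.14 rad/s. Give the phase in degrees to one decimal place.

-96.1°

∠(j1.14 + 100) = arctan(1.14/100) = 0.65°
∠(j1.14 + 210) = arctan(1.14/210) = 0.31°
∠(j1.14 + 0.65) = arctan(1.14/0.65) = 60.31°
∠(j1.14 + 1.84) = arctan(1.14/1.84) = 31.78°
∠(j1.14 + 13) = arctan(1.14/13) = 5.01°
∠H(j1.14) = 0.65° + 0.31° − (60.31° + 31.78° + 5.01°) = -96.14°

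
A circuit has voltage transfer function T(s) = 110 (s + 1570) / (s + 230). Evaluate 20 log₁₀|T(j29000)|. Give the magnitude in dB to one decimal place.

40.8 dB

|j29000 + 1570| = √(29000² + 1570²) = 2.904e+04
|j29000 + 230| = √(29000² + 230²) = 2.9e+04
|T(j29000)| = 110 × 2.904e+04 / 2.9e+04 = 110.16
20 log₁₀(110.16) = 40.84 dB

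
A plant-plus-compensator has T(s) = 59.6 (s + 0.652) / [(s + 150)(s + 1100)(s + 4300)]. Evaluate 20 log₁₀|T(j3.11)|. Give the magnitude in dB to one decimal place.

|j3.11 + 0.652| = √(3.11² + 0.652²) = 3.178
|j3.11 + 150| = √(3.11² + 150²) = 150
|j3.11 + 1100| = √(3.11² + 1100²) = 1100
|j3.11 + 4300| = √(3.11² + 4300²) = 4300
|T(j3.11)| = 59.6 × 3.178 / (150 × 1100 × 4300) = 2.6687e-07
20 log₁₀(2.6687e-07) = -131.47 dB

-131.5 dB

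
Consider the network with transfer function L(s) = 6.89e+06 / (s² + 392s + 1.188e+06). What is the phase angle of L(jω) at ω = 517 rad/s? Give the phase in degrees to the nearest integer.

∠[(j517)² + 392(j517) + 1.188e+06] = ∠[9.2071e+05 + j2.0266e+05] = 12.41°
∠L(j517) = −12.41° = -12.41°

-12°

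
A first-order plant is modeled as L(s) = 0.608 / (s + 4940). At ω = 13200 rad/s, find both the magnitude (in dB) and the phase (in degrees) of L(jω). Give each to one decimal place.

|j13200 + 4940| = √(13200² + 4940²) = 1.409e+04
|L(j13200)| = 0.608 / 1.409e+04 = 4.3139e-05
20 log₁₀(4.3139e-05) = -87.30 dB
∠(j13200 + 4940) = arctan(13200/4940) = 69.48°
∠L(j13200) = −69.48° = -69.48°

|L| = -87.3 dB, ∠L = -69.5°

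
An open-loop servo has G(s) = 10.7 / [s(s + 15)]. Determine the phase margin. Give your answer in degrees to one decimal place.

87.3°

Gain crossover: |G(jω)| = 1 at ω ≈ 0.713 rad/s.
∠G(j0.713) = −90° − arctan(0.713/15) ≈ -92.72°
PM = 180° + (-92.72°) = 87.28°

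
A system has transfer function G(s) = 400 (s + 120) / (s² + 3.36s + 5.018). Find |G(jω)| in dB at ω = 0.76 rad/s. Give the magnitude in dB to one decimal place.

79.4 dB

|j0.76 + 120| = √(0.76² + 120²) = 120
|(j0.76)² + 3.36(j0.76) + 5.018| = |4.4404 + j2.5536| = 5.122
|G(j0.76)| = 400 × 120 / 5.122 = 9371
20 log₁₀(9371) = 79.44 dB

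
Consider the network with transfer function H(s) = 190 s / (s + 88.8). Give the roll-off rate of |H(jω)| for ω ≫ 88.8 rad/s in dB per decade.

0 dB/decade

With 1 zero and 1 pole, the high-frequency asymptotic slope is 20 × (1 − 1) = 0 dB/decade.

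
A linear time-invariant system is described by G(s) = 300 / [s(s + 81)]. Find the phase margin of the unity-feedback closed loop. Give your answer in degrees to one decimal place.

87.4°

Gain crossover: |G(jω)| = 1 at ω ≈ 3.7 rad s⁻¹.
∠G(j3.7) = −90° − arctan(3.7/81) ≈ -92.62°
PM = 180° + (-92.62°) = 87.38°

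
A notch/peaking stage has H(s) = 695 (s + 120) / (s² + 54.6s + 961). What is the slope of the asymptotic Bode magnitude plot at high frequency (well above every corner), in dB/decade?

-20 dB/decade

With 1 zero and 2 poles, the high-frequency asymptotic slope is 20 × (1 − 2) = -20 dB/decade.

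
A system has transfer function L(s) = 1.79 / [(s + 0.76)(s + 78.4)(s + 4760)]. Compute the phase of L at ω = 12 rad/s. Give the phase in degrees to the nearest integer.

-95 deg

∠(j12 + 0.76) = arctan(12/0.76) = 86.38°
∠(j12 + 78.4) = arctan(12/78.4) = 8.70°
∠(j12 + 4760) = arctan(12/4760) = 0.14°
∠L(j12) = − (86.38° + 8.70° + 0.14°) = -95.22°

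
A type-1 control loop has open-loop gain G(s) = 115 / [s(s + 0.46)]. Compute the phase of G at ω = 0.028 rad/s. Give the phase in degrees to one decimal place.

-93.5 deg

∠(j0.028 + 0.46) = arctan(0.028/0.46) = 3.48°
∠(j0.028) = 90.00°
∠G(j0.028) = − (3.48° + 90.00°) = -93.48°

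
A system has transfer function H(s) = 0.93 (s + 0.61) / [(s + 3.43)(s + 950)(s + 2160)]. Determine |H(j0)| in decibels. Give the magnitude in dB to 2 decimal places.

H(0) = 0.93 × 0.61 / (3.43 × 950 × 2160) = 8.0601e-08
20 log₁₀(8.0601e-08) = -141.873 dB

-141.87 dB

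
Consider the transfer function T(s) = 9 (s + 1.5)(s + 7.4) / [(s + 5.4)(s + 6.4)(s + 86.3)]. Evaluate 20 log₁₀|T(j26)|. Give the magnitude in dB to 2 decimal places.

|j26 + 1.5| = √(26² + 1.5²) = 26.04
|j26 + 7.4| = √(26² + 7.4²) = 27.03
|j26 + 5.4| = √(26² + 5.4²) = 26.55
|j26 + 6.4| = √(26² + 6.4²) = 26.78
|j26 + 86.3| = √(26² + 86.3²) = 90.13
|T(j26)| = 9 × 26.04 × 27.03 / (26.55 × 26.78 × 90.13) = 0.098868
20 log₁₀(0.098868) = -20.099 dB

-20.10 dB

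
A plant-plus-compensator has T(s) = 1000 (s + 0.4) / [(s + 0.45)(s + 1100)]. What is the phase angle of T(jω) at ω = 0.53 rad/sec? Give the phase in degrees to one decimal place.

∠(j0.53 + 0.4) = arctan(0.53/0.4) = 52.96°
∠(j0.53 + 0.45) = arctan(0.53/0.45) = 49.67°
∠(j0.53 + 1100) = arctan(0.53/1100) = 0.03°
∠T(j0.53) = 52.96° − (49.67° + 0.03°) = 3.26°

3.3°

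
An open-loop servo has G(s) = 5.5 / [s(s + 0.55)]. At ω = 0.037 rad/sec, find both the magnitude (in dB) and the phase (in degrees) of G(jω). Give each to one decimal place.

|G| = 48.6 dB, ∠G = -93.8°

|j0.037 + 0.55| = √(0.037² + 0.55²) = 0.5512
|j0.037| = 0.037
|G(j0.037)| = 5.5 / (0.5512 × 0.037) = 269.66
20 log₁₀(269.66) = 48.62 dB
∠(j0.037 + 0.55) = arctan(0.037/0.55) = 3.85°
∠(j0.037) = 90.00°
∠G(j0.037) = − (3.85° + 90.00°) = -93.85°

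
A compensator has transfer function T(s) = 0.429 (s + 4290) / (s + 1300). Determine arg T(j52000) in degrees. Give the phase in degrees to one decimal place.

-3.3°

∠(j52000 + 4290) = arctan(52000/4290) = 85.28°
∠(j52000 + 1300) = arctan(52000/1300) = 88.57°
∠T(j52000) = 85.28° − 88.57° = -3.28°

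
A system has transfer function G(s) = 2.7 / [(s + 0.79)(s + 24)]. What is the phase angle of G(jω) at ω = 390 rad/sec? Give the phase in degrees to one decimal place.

-176.4°

∠(j390 + 0.79) = arctan(390/0.79) = 89.88°
∠(j390 + 24) = arctan(390/24) = 86.48°
∠G(j390) = − (89.88° + 86.48°) = -176.36°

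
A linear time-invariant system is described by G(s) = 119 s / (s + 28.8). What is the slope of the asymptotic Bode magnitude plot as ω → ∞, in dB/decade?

With 1 zero and 1 pole, the high-frequency asymptotic slope is 20 × (1 − 1) = 0 dB/decade.

0 dB/decade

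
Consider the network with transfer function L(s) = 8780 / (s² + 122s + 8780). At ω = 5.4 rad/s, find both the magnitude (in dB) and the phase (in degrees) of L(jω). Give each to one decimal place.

|L| = 0.0 dB, ∠L = -4.3°

|(j5.4)² + 122(j5.4) + 8780| = |8750.8 + j658.8| = 8776
|L(j5.4)| = 8780 / 8776 = 1.0005
20 log₁₀(1.0005) = 0.00 dB
∠[(j5.4)² + 122(j5.4) + 8780] = ∠[8750.8 + j658.8] = 4.31°
∠L(j5.4) = −4.31° = -4.31°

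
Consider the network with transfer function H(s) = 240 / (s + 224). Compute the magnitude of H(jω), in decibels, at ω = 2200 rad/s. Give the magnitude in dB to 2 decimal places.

|j2200 + 224| = √(2200² + 224²) = 2211
|H(j2200)| = 240 / 2211 = 0.10853
20 log₁₀(0.10853) = -19.289 dB

-19.29 dB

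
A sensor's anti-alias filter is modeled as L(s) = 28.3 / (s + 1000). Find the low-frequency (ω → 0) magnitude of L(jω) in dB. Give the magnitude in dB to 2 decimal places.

-30.96 dB

L(0) = 28.3 / 1000 = 0.0283
20 log₁₀(0.0283) = -30.964 dB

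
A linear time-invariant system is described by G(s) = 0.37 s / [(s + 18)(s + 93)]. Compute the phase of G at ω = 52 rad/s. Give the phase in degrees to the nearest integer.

-10°

∠(j52) = 90.00°
∠(j52 + 18) = arctan(52/18) = 70.91°
∠(j52 + 93) = arctan(52/93) = 29.21°
∠G(j52) = 90.00° − (70.91° + 29.21°) = -10.12°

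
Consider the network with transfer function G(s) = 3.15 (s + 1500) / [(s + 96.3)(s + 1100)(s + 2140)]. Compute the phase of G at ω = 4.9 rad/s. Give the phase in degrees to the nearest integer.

∠(j4.9 + 1500) = arctan(4.9/1500) = 0.19°
∠(j4.9 + 96.3) = arctan(4.9/96.3) = 2.91°
∠(j4.9 + 1100) = arctan(4.9/1100) = 0.26°
∠(j4.9 + 2140) = arctan(4.9/2140) = 0.13°
∠G(j4.9) = 0.19° − (2.91° + 0.26° + 0.13°) = -3.11°

-3°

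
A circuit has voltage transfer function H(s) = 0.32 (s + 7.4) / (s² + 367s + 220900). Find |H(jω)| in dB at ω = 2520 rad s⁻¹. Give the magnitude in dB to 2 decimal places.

-77.72 dB

|j2520 + 7.4| = √(2520² + 7.4²) = 2520
|(j2520)² + 367(j2520) + 220900| = |-6.1295e+06 + j9.2484e+05| = 6.199e+06
|H(j2520)| = 0.32 × 2520 / 6.199e+06 = 0.00013009
20 log₁₀(0.00013009) = -77.715 dB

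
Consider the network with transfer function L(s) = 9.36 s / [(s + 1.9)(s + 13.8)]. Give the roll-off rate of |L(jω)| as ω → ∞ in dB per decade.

With 1 zero and 2 poles, the high-frequency asymptotic slope is 20 × (1 − 2) = -20 dB/decade.

-20 dB/decade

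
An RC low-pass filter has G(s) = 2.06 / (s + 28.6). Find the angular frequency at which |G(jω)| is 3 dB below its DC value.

28.6 rad/s

For a single-pole low-pass, the −3 dB point is at the pole: ω = 28.6 rad/s.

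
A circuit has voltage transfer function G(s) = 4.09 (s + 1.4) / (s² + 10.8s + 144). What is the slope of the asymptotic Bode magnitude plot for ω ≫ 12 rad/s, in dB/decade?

With 1 zero and 2 poles, the high-frequency asymptotic slope is 20 × (1 − 2) = -20 dB/decade.

-20 dB/decade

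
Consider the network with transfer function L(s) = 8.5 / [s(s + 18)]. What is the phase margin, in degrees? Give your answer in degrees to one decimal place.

88.5 deg

Gain crossover: |L(jω)| = 1 at ω ≈ 0.472 rad/sec.
∠L(j0.472) = −90° − arctan(0.472/18) ≈ -91.50°
PM = 180° + (-91.50°) = 88.50°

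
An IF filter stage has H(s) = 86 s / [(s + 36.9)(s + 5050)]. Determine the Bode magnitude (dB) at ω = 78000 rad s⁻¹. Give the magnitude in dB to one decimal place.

-59.2 dB

|j78000| = 7.8e+04
|j78000 + 36.9| = √(78000² + 36.9²) = 7.8e+04
|j78000 + 5050| = √(78000² + 5050²) = 7.816e+04
|H(j78000)| = 86 × 7.8e+04 / (7.8e+04 × 7.816e+04) = 0.0011003
20 log₁₀(0.0011003) = -59.17 dB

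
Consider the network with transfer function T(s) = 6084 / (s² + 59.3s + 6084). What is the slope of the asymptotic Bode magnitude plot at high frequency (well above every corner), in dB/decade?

With 0 zeros and 2 poles, the high-frequency asymptotic slope is 20 × (0 − 2) = -40 dB/decade.

-40 dB/decade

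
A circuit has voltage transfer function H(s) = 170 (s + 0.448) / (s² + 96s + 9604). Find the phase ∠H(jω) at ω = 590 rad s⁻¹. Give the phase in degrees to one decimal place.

-80.5°

∠(j590 + 0.448) = arctan(590/0.448) = 89.96°
∠[(j590)² + 96(j590) + 9604] = ∠[-3.385e+05 + j56640] = 170.50°
∠H(j590) = 89.96° − 170.50° = -80.54°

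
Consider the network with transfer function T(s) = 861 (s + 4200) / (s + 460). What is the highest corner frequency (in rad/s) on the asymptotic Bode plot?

Break frequencies occur at each pole and zero magnitude: 460 rad/s, 4200 rad/s.
The highest is 4200 rad/s.

4200 rad/s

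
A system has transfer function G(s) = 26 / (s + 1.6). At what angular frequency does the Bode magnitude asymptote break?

1.6 rad/s

The single real pole at s = −1.6 gives a corner at ω = 1.6 rad/s.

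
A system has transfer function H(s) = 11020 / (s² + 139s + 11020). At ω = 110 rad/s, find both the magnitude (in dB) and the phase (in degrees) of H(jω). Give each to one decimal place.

|(j110)² + 139(j110) + 11020| = |-1080 + j15290| = 1.533e+04
|H(j110)| = 11020 / 1.533e+04 = 0.71894
20 log₁₀(0.71894) = -2.87 dB
∠[(j110)² + 139(j110) + 11020] = ∠[-1080 + j15290] = 94.04°
∠H(j110) = −94.04° = -94.04°

|H| = -2.9 dB, ∠H = -94.0°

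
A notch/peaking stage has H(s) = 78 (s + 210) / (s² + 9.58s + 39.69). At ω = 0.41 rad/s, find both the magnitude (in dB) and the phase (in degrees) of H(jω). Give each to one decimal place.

|H| = 52.3 dB, ∠H = -5.6°

|j0.41 + 210| = √(0.41² + 210²) = 210
|(j0.41)² + 9.58(j0.41) + 39.69| = |39.522 + j3.9278| = 39.72
|H(j0.41)| = 78 × 210 / 39.72 = 412.42
20 log₁₀(412.42) = 52.31 dB
∠(j0.41 + 210) = arctan(0.41/210) = 0.11°
∠[(j0.41)² + 9.58(j0.41) + 39.69] = ∠[39.522 + j3.9278] = 5.68°
∠H(j0.41) = 0.11° − 5.68° = -5.56°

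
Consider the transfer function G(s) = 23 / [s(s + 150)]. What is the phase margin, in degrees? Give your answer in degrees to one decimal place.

89.9°

Gain crossover: |G(jω)| = 1 at ω ≈ 0.153 rad/sec.
∠G(j0.153) = −90° − arctan(0.153/150) ≈ -90.06°
PM = 180° + (-90.06°) = 89.94°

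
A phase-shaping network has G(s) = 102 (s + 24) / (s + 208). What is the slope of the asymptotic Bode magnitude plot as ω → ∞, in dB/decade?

With 1 zero and 1 pole, the high-frequency asymptotic slope is 20 × (1 − 1) = 0 dB/decade.

0 dB/decade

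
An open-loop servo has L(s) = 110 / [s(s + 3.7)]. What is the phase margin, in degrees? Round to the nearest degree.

20°

Gain crossover: |L(jω)| = 1 at ω ≈ 10.2 rad/s.
∠L(j10.2) = −90° − arctan(10.2/3.7) ≈ -160.00°
PM = 180° + (-160.00°) = 20.00°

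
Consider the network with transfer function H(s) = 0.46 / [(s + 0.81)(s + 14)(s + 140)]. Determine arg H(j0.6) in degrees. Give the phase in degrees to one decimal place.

-39.2 deg

∠(j0.6 + 0.81) = arctan(0.6/0.81) = 36.53°
∠(j0.6 + 14) = arctan(0.6/14) = 2.45°
∠(j0.6 + 140) = arctan(0.6/140) = 0.25°
∠H(j0.6) = − (36.53° + 2.45° + 0.25°) = -39.23°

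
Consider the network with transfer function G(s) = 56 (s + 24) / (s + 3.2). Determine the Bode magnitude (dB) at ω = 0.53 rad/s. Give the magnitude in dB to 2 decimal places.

52.35 dB

|j0.53 + 24| = √(0.53² + 24²) = 24.01
|j0.53 + 3.2| = √(0.53² + 3.2²) = 3.244
|G(j0.53)| = 56 × 24.01 / 3.244 = 414.46
20 log₁₀(414.46) = 52.350 dB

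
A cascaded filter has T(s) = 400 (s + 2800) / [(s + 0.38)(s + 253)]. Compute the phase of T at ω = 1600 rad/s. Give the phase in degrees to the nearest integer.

∠(j1600 + 2800) = arctan(1600/2800) = 29.74°
∠(j1600 + 0.38) = arctan(1600/0.38) = 89.99°
∠(j1600 + 253) = arctan(1600/253) = 81.01°
∠T(j1600) = 29.74° − (89.99° + 81.01°) = -141.26°

-141°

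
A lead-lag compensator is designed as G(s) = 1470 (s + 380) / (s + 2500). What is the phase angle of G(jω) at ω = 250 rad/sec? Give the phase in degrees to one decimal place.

27.6°

∠(j250 + 380) = arctan(250/380) = 33.34°
∠(j250 + 2500) = arctan(250/2500) = 5.71°
∠G(j250) = 33.34° − 5.71° = 27.63°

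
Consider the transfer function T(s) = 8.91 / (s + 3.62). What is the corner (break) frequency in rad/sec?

The single real pole at s = −3.62 gives a corner at ω = 3.62 rad/sec.

3.62 rad/sec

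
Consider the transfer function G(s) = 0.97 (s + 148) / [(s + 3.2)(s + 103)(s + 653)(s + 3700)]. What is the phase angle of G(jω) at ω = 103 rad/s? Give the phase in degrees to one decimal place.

-108.9 deg

∠(j103 + 148) = arctan(103/148) = 34.84°
∠(j103 + 3.2) = arctan(103/3.2) = 88.22°
∠(j103 + 103) = arctan(103/103) = 45.00°
∠(j103 + 653) = arctan(103/653) = 8.96°
∠(j103 + 3700) = arctan(103/3700) = 1.59°
∠G(j103) = 34.84° − (88.22° + 45.00° + 8.96° + 1.59°) = -108.94°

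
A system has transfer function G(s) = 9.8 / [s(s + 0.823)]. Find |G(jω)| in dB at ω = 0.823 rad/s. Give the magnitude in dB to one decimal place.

|j0.823 + 0.823| = √(0.823² + 0.823²) = 1.164
|j0.823| = 0.823
|G(j0.823)| = 9.8 / (1.164 × 0.823) = 10.231
20 log₁₀(10.231) = 20.20 dB

20.2 dB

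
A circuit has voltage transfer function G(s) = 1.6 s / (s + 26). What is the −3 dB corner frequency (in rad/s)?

For a single-pole high-pass, the −3 dB point is at the pole: ω = 26 rad/s.

26 rad/s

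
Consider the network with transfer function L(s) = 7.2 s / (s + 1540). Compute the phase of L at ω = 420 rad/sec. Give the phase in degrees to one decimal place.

∠(j420) = 90.00°
∠(j420 + 1540) = arctan(420/1540) = 15.26°
∠L(j420) = 90.00° − 15.26° = 74.74°

74.7°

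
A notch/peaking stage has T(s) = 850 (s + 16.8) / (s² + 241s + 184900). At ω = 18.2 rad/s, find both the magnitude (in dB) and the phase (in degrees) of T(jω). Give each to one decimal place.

|T| = -18.9 dB, ∠T = 45.9 deg

|j18.2 + 16.8| = √(18.2² + 16.8²) = 24.77
|(j18.2)² + 241(j18.2) + 184900| = |1.8457e+05 + j4386.2| = 1.846e+05
|T(j18.2)| = 850 × 24.77 / 1.846e+05 = 0.11404
20 log₁₀(0.11404) = -18.86 dB
∠(j18.2 + 16.8) = arctan(18.2/16.8) = 47.29°
∠[(j18.2)² + 241(j18.2) + 184900] = ∠[1.8457e+05 + j4386.2] = 1.36°
∠T(j18.2) = 47.29° − 1.36° = 45.93°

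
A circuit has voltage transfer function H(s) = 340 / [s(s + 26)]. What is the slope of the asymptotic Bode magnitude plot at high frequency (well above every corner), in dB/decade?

-40 dB/decade

With 0 zeros and 2 poles, the high-frequency asymptotic slope is 20 × (0 − 2) = -40 dB/decade.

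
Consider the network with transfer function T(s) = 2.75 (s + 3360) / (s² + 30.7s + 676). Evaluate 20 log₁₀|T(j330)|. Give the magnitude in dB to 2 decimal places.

|j330 + 3360| = √(330² + 3360²) = 3376
|(j330)² + 30.7(j330) + 676| = |-1.0822e+05 + j10131| = 1.087e+05
|T(j330)| = 2.75 × 3376 / 1.087e+05 = 0.085416
20 log₁₀(0.085416) = -21.369 dB

-21.37 dB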